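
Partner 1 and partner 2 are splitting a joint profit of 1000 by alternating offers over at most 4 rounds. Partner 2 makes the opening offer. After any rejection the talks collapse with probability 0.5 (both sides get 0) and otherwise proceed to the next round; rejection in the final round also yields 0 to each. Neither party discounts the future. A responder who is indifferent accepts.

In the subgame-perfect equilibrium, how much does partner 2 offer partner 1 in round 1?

375

Round 4 (partner 1 proposes): partner 2 will accept anything ≥ 0, so partner 1 offers 0 and keeps 1000.
Round 3 (partner 2 proposes): rejecting gives partner 1 an expected 0.5 × 1000 = 500. Partner 2 offers 500 and keeps 1000 − 500 = 500.
Round 2 (partner 1 proposes): rejecting gives partner 2 an expected 0.5 × 500 = 250, so partner 1 offers 250, keeping 750.
Round 1 (partner 2 proposes): rejecting gives partner 1 an expected 0.5 × 750 = 375; partner 2 offers that and keeps 625.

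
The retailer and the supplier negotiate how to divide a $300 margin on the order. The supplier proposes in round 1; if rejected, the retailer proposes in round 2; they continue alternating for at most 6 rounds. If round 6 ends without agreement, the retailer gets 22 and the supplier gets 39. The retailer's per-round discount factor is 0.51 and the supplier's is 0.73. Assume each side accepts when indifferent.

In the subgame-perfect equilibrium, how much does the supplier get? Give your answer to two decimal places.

224.86

Round 6 (the retailer proposes): the supplier gets 39 if talks fail, so the retailer offers 39 and keeps 261.
Round 5 (the supplier proposes): the retailer can get 261 next round, worth 0.51 × 261 = 133.11 now; the supplier offers that and keeps 166.89.
Round 4 (the retailer proposes): the supplier can get 166.89 next round, worth 0.73 × 166.89 = 121.8297 now; the retailer offers that and keeps 178.1703.
Round 3 (the supplier proposes): the retailer can get 178.1703 next round, worth 0.51 × 178.1703 = 90.866853 now. The supplier offers 90.866853 and keeps 300 − 90.866853 = 209.133147.
Round 2 (the retailer proposes): the supplier can get 209.133147 next round, worth 0.73 × 209.133147 = 152.66719731 now. The retailer offers 152.66719731 and keeps 300 − 152.66719731 = 147.33280269.
Round 1 (the supplier proposes): the retailer can get 147.33280269 next round, worth 0.51 × 147.33280269 = 75.1397293719 now. The supplier offers 75.1397293719 and keeps 300 − 75.1397293719 = 224.8602706281.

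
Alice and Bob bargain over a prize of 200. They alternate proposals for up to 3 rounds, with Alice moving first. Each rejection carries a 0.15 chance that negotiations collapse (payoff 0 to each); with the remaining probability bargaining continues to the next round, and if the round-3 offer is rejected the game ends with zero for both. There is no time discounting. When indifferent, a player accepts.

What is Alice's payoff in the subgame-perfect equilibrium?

174.5

Round 3 (Alice proposes): Bob will accept anything ≥ 0, so Alice offers 0 and keeps 200.
Round 2 (Bob proposes): rejecting gives Alice an expected 0.85 × 200 = 170; Bob offers that and keeps 30.
Round 1 (Alice proposes): rejecting gives Bob an expected 0.85 × 30 = 25.5, so Alice offers 25.5, keeping 174.5.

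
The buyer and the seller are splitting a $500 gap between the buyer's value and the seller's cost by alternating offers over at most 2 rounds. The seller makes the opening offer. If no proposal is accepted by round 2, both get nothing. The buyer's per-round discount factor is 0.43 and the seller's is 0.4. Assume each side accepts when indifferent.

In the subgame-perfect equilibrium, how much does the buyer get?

Round 2 (the buyer proposes): rejection yields 0 for the seller; the buyer offers 0 and keeps 500.
Round 1 (the seller proposes): the buyer can get 500 next round, worth 0.43 × 500 = 215 now; the seller offers that and keeps 285.

215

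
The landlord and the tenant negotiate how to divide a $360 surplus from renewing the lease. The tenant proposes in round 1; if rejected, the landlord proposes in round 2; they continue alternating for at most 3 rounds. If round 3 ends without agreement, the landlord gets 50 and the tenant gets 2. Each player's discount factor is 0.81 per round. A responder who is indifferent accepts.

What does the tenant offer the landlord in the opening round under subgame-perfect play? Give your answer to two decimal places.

Work backward from the last round.
Round 3 (the tenant proposes): the landlord gets 50 if talks fail, so the tenant offers 50 and keeps 310.
Round 2 (the landlord proposes): the tenant can get 310 next round, worth 0.81 × 310 = 251.1 now, so the landlord offers 251.1, keeping 108.9.
Round 1 (the tenant proposes): the landlord can get 108.9 next round, worth 0.81 × 108.9 = 88.209 now, so the tenant offers 88.209, keeping 271.791.

88.21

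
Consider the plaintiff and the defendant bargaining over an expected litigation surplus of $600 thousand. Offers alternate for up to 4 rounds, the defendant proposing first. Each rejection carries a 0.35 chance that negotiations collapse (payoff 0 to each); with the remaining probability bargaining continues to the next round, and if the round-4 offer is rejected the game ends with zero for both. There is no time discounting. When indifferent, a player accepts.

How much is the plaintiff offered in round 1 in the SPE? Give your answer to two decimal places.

301.28

Round 4 (the plaintiff proposes): rejection yields 0 for the defendant; the plaintiff offers 0 and keeps 600.
Round 3 (the defendant proposes): rejecting gives the plaintiff an expected 0.65 × 600 = 390. The defendant offers 390 and keeps 600 − 390 = 210.
Round 2 (the plaintiff proposes): rejecting gives the defendant an expected 0.65 × 210 = 136.5. The plaintiff offers 136.5 and keeps 600 − 136.5 = 463.5.
Round 1 (the defendant proposes): rejecting gives the plaintiff an expected 0.65 × 463.5 = 301.275. The defendant offers 301.275 and keeps 600 − 301.275 = 298.725.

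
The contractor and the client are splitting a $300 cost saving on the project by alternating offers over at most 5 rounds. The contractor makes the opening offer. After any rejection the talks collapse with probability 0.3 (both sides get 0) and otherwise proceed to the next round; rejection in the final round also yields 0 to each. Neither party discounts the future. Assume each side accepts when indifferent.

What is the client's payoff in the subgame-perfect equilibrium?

93.87

Round 5 (the contractor proposes): rejection yields 0 for the client; the contractor offers 0 and keeps 300.
Round 4 (the client proposes): rejecting gives the contractor an expected 0.7 × 300 = 210. The client offers 210 and keeps 300 − 210 = 90.
Round 3 (the contractor proposes): rejecting gives the client an expected 0.7 × 90 = 63, so the contractor offers 63, keeping 237.
Round 2 (the client proposes): rejecting gives the contractor an expected 0.7 × 237 = 165.9. The client offers 165.9 and keeps 300 − 165.9 = 134.1.
Round 1 (the contractor proposes): rejecting gives the client an expected 0.7 × 134.1 = 93.87; the contractor offers that and keeps 206.13.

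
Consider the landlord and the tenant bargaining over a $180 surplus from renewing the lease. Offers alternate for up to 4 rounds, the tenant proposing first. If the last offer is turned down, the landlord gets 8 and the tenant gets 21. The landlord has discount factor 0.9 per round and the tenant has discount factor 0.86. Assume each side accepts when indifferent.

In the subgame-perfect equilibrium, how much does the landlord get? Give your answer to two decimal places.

Round 4 (the landlord proposes): the tenant gets 21 if talks fail, so the landlord offers 21 and keeps 159.
Round 3 (the tenant proposes): the landlord can get 159 next round, worth 0.9 × 159 = 143.1 now; the tenant offers that and keeps 36.9.
Round 2 (the landlord proposes): the tenant can get 36.9 next round, worth 0.86 × 36.9 = 31.734 now. The landlord offers 31.734 and keeps 180 − 31.734 = 148.266.
Round 1 (the tenant proposes): the landlord can get 148.266 next round, worth 0.9 × 148.266 = 133.4394 now; the tenant offers that and keeps 46.5606.

133.44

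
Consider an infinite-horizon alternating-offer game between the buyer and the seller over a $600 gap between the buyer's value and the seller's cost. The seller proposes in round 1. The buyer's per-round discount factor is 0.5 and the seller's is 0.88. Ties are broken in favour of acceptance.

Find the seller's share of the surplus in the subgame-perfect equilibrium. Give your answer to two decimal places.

Let x be the seller's share when the seller proposes and y be the buyer's share when the buyer proposes.
The buyer accepts iff offered ≥ 0.5·y, so x = 600 − 0.5y. Symmetrically y = 600 − 0.88x.
Substituting: x = 600 − 0.5(600 − 0.88x), giving x(1 − 0.88·0.5) = 600(1 − 0.5).
So x = 600 × 0.5 / 0.56 ≈ 535.7143, and the buyer receives 600 − x ≈ 64.2857.

535.71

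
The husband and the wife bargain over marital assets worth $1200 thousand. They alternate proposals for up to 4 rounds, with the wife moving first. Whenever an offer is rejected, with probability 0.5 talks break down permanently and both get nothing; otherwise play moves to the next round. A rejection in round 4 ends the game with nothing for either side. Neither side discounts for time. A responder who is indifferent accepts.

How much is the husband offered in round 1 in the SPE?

Round 4 (the husband proposes): the wife will accept anything ≥ 0, so the husband offers 0 and keeps 1200.
Round 3 (the wife proposes): rejecting gives the husband an expected 0.5 × 1200 = 600, so the wife offers 600, keeping 600.
Round 2 (the husband proposes): rejecting gives the wife an expected 0.5 × 600 = 300, so the husband offers 300, keeping 900.
Round 1 (the wife proposes): rejecting gives the husband an expected 0.5 × 900 = 450; the wife offers that and keeps 750.

450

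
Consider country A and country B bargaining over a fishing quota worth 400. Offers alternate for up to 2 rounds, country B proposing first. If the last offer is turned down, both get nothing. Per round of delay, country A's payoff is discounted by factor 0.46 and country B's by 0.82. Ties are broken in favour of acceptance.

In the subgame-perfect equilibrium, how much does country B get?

216

Round 2 (country A proposes): country B will accept anything ≥ 0, so country A offers 0 and keeps 400.
Round 1 (country B proposes): country A can get 400 next round, worth 0.46 × 400 = 184 now; country B offers that and keeps 216.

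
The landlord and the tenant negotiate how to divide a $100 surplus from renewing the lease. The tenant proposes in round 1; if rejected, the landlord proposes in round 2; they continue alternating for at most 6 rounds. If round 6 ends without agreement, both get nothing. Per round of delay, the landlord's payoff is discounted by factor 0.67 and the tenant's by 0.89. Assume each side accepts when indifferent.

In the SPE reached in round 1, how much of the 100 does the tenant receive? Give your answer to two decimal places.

Round 6 (the landlord proposes): rejection yields 0 for the tenant; the landlord offers 0 and keeps 100.
Round 5 (the tenant proposes): the landlord can get 100 next round, worth 0.67 × 100 = 67 now; the tenant offers that and keeps 33.
Round 4 (the landlord proposes): the tenant can get 33 next round, worth 0.89 × 33 = 29.37 now. The landlord offers 29.37 and keeps 100 − 29.37 = 70.63.
Round 3 (the tenant proposes): the landlord can get 70.63 next round, worth 0.67 × 70.63 = 47.3221 now, so the tenant offers 47.3221, keeping 52.6779.
Round 2 (the landlord proposes): the tenant can get 52.6779 next round, worth 0.89 × 52.6779 = 46.883331 now; the landlord offers that and keeps 53.116669.
Round 1 (the tenant proposes): the landlord can get 53.116669 next round, worth 0.67 × 53.116669 = 35.58816823 now; the tenant offers that and keeps 64.41183177.

64.41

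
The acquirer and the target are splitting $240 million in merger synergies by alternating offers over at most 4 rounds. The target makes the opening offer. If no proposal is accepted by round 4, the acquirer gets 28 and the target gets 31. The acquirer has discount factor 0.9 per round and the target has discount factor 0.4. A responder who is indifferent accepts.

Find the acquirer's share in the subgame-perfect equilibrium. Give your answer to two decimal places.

197.32

Round 4 (the acquirer proposes): the target gets 31 if talks fail, so the acquirer offers 31 and keeps 209.
Round 3 (the target proposes): the acquirer can get 209 next round, worth 0.9 × 209 = 188.1 now. The target offers 188.1 and keeps 240 − 188.1 = 51.9.
Round 2 (the acquirer proposes): the target can get 51.9 next round, worth 0.4 × 51.9 = 20.76 now. The acquirer offers 20.76 and keeps 240 − 20.76 = 219.24.
Round 1 (the target proposes): the acquirer can get 219.24 next round, worth 0.9 × 219.24 = 197.316 now. The target offers 197.316 and keeps 240 − 197.316 = 42.684.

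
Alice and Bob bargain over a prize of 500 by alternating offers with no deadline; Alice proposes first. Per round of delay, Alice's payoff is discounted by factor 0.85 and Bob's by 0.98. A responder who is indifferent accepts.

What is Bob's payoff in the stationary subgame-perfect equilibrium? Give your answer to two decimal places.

440.12

In a stationary SPE each proposer offers the other exactly their discounted continuation value.
If Alice keeps x when proposing and Bob keeps y when proposing, then x = 500 − 0.98y and y = 500 − 0.85x.
Solving: x = 500(1 − 0.98) / (1 − 0.85·0.98) = 10 / 0.167 ≈ 59.8802.
Bob gets 500 − 59.8802 ≈ 440.1198.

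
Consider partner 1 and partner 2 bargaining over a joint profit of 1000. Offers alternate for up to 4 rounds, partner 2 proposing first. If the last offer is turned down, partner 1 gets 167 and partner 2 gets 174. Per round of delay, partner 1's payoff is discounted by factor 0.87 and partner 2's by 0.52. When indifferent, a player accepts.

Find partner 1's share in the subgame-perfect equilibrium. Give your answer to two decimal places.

742.70

Round 4 (partner 1 proposes): partner 2 gets 174 if talks fail, so partner 1 offers 174 and keeps 826.
Round 3 (partner 2 proposes): partner 1 can get 826 next round, worth 0.87 × 826 = 718.62 now; partner 2 offers that and keeps 281.38.
Round 2 (partner 1 proposes): partner 2 can get 281.38 next round, worth 0.52 × 281.38 = 146.3176 now, so partner 1 offers 146.3176, keeping 853.6824.
Round 1 (partner 2 proposes): partner 1 can get 853.6824 next round, worth 0.87 × 853.6824 = 742.703688 now. Partner 2 offers 742.703688 and keeps 1000 − 742.703688 = 257.296312.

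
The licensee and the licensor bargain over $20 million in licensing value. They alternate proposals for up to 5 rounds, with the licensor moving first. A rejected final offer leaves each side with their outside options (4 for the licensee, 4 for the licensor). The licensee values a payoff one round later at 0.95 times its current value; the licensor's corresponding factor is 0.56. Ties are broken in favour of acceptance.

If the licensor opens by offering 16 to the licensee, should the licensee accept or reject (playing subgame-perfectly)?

Accept

Round 5 (the licensor proposes): the licensee gets 4 if talks fail, so the licensor offers 4 and keeps 16.
Round 4 (the licensee proposes): the licensor can get 16 next round, worth 0.56 × 16 = 8.96 now. The licensee offers 8.96 and keeps 20 − 8.96 = 11.04.
Round 3 (the licensor proposes): the licensee can get 11.04 next round, worth 0.95 × 11.04 = 10.488 now, so the licensor offers 10.488, keeping 9.512.
Round 2 (the licensee proposes): the licensor can get 9.512 next round, worth 0.56 × 9.512 = 5.32672 now; the licensee offers that and keeps 14.67328.
So by rejecting in round 1, the licensee gets 14.67328 next round, worth 0.95 × 14.67328 = 13.939616 now.
Offer 16 ≥ 13.939616, so the licensee accepts.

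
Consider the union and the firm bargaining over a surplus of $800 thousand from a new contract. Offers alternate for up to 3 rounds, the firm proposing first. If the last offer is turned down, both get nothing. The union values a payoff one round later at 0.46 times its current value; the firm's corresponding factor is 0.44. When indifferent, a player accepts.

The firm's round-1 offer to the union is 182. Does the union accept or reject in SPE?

Reject

Round 3 (the firm proposes): rejection yields 0 for the union; the firm offers 0 and keeps 800.
Round 2 (the union proposes): the firm can get 800 next round, worth 0.44 × 800 = 352 now, so the union offers 352, keeping 448.
So by rejecting in round 1, the union gets 448 next round, worth 0.46 × 448 = 206.08 now.
Offer 182 < 206.08, so the union rejects.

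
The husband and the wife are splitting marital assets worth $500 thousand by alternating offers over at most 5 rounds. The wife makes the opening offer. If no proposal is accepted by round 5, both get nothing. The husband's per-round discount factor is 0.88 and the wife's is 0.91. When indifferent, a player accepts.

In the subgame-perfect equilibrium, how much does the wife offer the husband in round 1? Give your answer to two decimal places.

Work backward from the last round.
Round 5 (the wife proposes): rejection yields 0 for the husband; the wife offers 0 and keeps 500.
Round 4 (the husband proposes): the wife can get 500 next round, worth 0.91 × 500 = 455 now; the husband offers that and keeps 45.
Round 3 (the wife proposes): the husband can get 45 next round, worth 0.88 × 45 = 39.6 now; the wife offers that and keeps 460.4.
Round 2 (the husband proposes): the wife can get 460.4 next round, worth 0.91 × 460.4 = 418.964 now. The husband offers 418.964 and keeps 500 − 418.964 = 81.036.
Round 1 (the wife proposes): the husband can get 81.036 next round, worth 0.88 × 81.036 = 71.31168 now. The wife offers 71.31168 and keeps 500 − 71.31168 = 428.68832.

71.31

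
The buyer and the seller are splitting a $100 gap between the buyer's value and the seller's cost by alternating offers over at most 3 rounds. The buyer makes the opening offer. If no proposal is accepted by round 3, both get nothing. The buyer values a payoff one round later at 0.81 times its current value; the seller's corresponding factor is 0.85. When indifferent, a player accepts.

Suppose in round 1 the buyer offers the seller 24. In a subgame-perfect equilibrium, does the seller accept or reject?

Accept

Round 3 (the buyer proposes): the seller will accept anything ≥ 0, so the buyer offers 0 and keeps 100.
Round 2 (the seller proposes): the buyer can get 100 next round, worth 0.81 × 100 = 81 now, so the seller offers 81, keeping 19.
So by rejecting in round 1, the seller gets 19 next round, worth 0.85 × 19 = 16.15 now.
Offer 24 ≥ 16.15, so the seller accepts.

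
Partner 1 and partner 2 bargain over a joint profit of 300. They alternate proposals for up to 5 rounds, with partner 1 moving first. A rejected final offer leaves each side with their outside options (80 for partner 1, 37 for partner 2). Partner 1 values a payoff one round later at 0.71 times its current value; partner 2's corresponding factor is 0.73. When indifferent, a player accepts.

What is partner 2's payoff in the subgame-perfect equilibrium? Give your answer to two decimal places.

Round 5 (partner 1 proposes): partner 2 gets 37 if talks fail, so partner 1 offers 37 and keeps 263.
Round 4 (partner 2 proposes): partner 1 can get 263 next round, worth 0.71 × 263 = 186.73 now, so partner 2 offers 186.73, keeping 113.27.
Round 3 (partner 1 proposes): partner 2 can get 113.27 next round, worth 0.73 × 113.27 = 82.6871 now. Partner 1 offers 82.6871 and keeps 300 − 82.6871 = 217.3129.
Round 2 (partner 2 proposes): partner 1 can get 217.3129 next round, worth 0.71 × 217.3129 = 154.292159 now. Partner 2 offers 154.292159 and keeps 300 − 154.292159 = 145.707841.
Round 1 (partner 1 proposes): partner 2 can get 145.707841 next round, worth 0.73 × 145.707841 = 106.36672393 now. Partner 1 offers 106.36672393 and keeps 300 − 106.36672393 = 193.63327607.

106.37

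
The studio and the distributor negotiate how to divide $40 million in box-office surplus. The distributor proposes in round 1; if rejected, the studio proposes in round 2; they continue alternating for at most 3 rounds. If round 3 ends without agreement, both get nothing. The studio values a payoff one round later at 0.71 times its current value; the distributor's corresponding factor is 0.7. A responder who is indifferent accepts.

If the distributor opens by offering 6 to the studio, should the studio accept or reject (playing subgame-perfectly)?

Round 3 (the distributor proposes): the studio will accept anything ≥ 0, so the distributor offers 0 and keeps 40.
Round 2 (the studio proposes): the distributor can get 40 next round, worth 0.7 × 40 = 28 now; the studio offers that and keeps 12.
So by rejecting in round 1, the studio gets 12 next round, worth 0.71 × 12 = 8.52 now.
Offer 6 < 8.52, so the studio rejects.

Reject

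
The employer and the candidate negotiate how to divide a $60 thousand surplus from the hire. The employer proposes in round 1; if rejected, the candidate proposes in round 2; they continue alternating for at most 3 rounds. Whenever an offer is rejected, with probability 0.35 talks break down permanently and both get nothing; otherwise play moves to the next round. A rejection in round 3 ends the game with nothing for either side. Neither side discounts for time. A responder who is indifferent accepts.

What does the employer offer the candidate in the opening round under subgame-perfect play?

13.65

Round 3 (the employer proposes): the candidate will accept anything ≥ 0, so the employer offers 0 and keeps 60.
Round 2 (the candidate proposes): rejecting gives the employer an expected 0.65 × 60 = 39, so the candidate offers 39, keeping 21.
Round 1 (the employer proposes): rejecting gives the candidate an expected 0.65 × 21 = 13.65; the employer offers that and keeps 46.35.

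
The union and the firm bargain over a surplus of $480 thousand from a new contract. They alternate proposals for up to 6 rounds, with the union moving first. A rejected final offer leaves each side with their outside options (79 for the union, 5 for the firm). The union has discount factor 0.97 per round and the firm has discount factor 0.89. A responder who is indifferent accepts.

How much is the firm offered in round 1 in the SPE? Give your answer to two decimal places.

Round 6 (the firm proposes): the union gets 79 if talks fail, so the firm offers 79 and keeps 401.
Round 5 (the union proposes): the firm can get 401 next round, worth 0.89 × 401 = 356.89 now. The union offers 356.89 and keeps 480 − 356.89 = 123.11.
Round 4 (the firm proposes): the union can get 123.11 next round, worth 0.97 × 123.11 = 119.4167 now; the firm offers that and keeps 360.5833.
Round 3 (the union proposes): the firm can get 360.5833 next round, worth 0.89 × 360.5833 = 320.919137 now, so the union offers 320.919137, keeping 159.080863.
Round 2 (the firm proposes): the union can get 159.080863 next round, worth 0.97 × 159.080863 = 154.30843711 now, so the firm offers 154.30843711, keeping 325.69156289.
Round 1 (the union proposes): the firm can get 325.69156289 next round, worth 0.89 × 325.69156289 = 289.8654909721 now, so the union offers 289.8654909721, keeping 190.1345090279.

289.87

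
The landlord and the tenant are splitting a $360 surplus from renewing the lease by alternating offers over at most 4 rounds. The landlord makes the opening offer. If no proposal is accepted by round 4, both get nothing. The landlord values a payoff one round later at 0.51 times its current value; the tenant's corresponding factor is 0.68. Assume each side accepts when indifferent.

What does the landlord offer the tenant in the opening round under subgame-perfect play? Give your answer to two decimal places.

204.85

Round 4 (the tenant proposes): the landlord will accept anything ≥ 0, so the tenant offers 0 and keeps 360.
Round 3 (the landlord proposes): the tenant can get 360 next round, worth 0.68 × 360 = 244.8 now. The landlord offers 244.8 and keeps 360 − 244.8 = 115.2.
Round 2 (the tenant proposes): the landlord can get 115.2 next round, worth 0.51 × 115.2 = 58.752 now, so the tenant offers 58.752, keeping 301.248.
Round 1 (the landlord proposes): the tenant can get 301.248 next round, worth 0.68 × 301.248 = 204.84864 now, so the landlord offers 204.84864, keeping 155.15136.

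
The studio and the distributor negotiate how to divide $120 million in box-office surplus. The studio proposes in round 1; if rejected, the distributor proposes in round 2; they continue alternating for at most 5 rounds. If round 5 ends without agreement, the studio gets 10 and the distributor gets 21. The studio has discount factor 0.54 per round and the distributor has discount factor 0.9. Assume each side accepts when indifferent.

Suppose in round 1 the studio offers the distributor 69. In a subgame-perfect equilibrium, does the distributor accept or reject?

Reject

Work out the distributor's continuation value if the offer is rejected.
Round 5 (the studio proposes): the distributor gets 21 if talks fail, so the studio offers 21 and keeps 99.
Round 4 (the distributor proposes): the studio can get 99 next round, worth 0.54 × 99 = 53.46 now. The distributor offers 53.46 and keeps 120 − 53.46 = 66.54.
Round 3 (the studio proposes): the distributor can get 66.54 next round, worth 0.9 × 66.54 = 59.886 now; the studio offers that and keeps 60.114.
Round 2 (the distributor proposes): the studio can get 60.114 next round, worth 0.54 × 60.114 = 32.46156 now. The distributor offers 32.46156 and keeps 120 − 32.46156 = 87.53844.
So by rejecting in round 1, the distributor gets 87.53844 next round, worth 0.9 × 87.53844 = 78.784596 now.
Offer 69 < 78.784596, so the distributor rejects.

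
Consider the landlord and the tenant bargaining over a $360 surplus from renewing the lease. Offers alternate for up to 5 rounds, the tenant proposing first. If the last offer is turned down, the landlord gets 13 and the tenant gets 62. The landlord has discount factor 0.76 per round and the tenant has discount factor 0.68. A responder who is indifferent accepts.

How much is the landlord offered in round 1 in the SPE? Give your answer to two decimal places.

By backward induction:
Round 5 (the tenant proposes): the landlord gets 13 if talks fail, so the tenant offers 13 and keeps 347.
Round 4 (the landlord proposes): the tenant can get 347 next round, worth 0.68 × 347 = 235.96 now. The landlord offers 235.96 and keeps 360 − 235.96 = 124.04.
Round 3 (the tenant proposes): the landlord can get 124.04 next round, worth 0.76 × 124.04 = 94.2704 now. The tenant offers 94.2704 and keeps 360 − 94.2704 = 265.7296.
Round 2 (the landlord proposes): the tenant can get 265.7296 next round, worth 0.68 × 265.7296 = 180.696128 now; the landlord offers that and keeps 179.303872.
Round 1 (the tenant proposes): the landlord can get 179.303872 next round, worth 0.76 × 179.303872 = 136.27094272 now, so the tenant offers 136.27094272, keeping 223.72905728.

136.27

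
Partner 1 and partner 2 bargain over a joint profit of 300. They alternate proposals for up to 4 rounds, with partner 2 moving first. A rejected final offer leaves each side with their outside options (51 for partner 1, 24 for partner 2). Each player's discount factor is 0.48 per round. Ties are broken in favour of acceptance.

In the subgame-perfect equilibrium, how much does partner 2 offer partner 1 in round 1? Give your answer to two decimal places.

By backward induction:
Round 4 (partner 1 proposes): partner 2 gets 24 if talks fail, so partner 1 offers 24 and keeps 276.
Round 3 (partner 2 proposes): partner 1 can get 276 next round, worth 0.48 × 276 = 132.48 now. Partner 2 offers 132.48 and keeps 300 − 132.48 = 167.52.
Round 2 (partner 1 proposes): partner 2 can get 167.52 next round, worth 0.48 × 167.52 = 80.4096 now; partner 1 offers that and keeps 219.5904.
Round 1 (partner 2 proposes): partner 1 can get 219.5904 next round, worth 0.48 × 219.5904 = 105.403392 now, so partner 2 offers 105.403392, keeping 194.596608.

105.40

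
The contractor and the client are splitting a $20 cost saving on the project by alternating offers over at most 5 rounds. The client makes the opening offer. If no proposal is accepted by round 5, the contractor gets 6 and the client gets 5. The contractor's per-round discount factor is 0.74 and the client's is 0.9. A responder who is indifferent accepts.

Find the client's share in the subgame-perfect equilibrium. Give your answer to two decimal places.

By backward induction:
Round 5 (the client proposes): the contractor gets 6 if talks fail, so the client offers 6 and keeps 14.
Round 4 (the contractor proposes): the client can get 14 next round, worth 0.9 × 14 = 12.6 now; the contractor offers that and keeps 7.4.
Round 3 (the client proposes): the contractor can get 7.4 next round, worth 0.74 × 7.4 = 5.476 now. The client offers 5.476 and keeps 20 − 5.476 = 14.524.
Round 2 (the contractor proposes): the client can get 14.524 next round, worth 0.9 × 14.524 = 13.0716 now; the contractor offers that and keeps 6.9284.
Round 1 (the client proposes): the contractor can get 6.9284 next round, worth 0.74 × 6.9284 = 5.127016 now. The client offers 5.127016 and keeps 20 − 5.127016 = 14.872984.

14.87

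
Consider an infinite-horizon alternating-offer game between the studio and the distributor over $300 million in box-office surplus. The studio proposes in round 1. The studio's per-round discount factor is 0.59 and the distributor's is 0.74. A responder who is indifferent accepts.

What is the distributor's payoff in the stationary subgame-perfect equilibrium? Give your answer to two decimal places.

Let x be the studio's share when the studio proposes and y be the distributor's share when the distributor proposes.
The distributor accepts iff offered ≥ 0.74·y, so x = 300 − 0.74y. Symmetrically y = 300 − 0.59x.
Substituting: x = 300 − 0.74(300 − 0.59x), giving x(1 − 0.59·0.74) = 300(1 − 0.74).
So x = 300 × 0.26 / 0.5634 ≈ 138.4452, and the distributor receives 300 − x ≈ 161.5548.

161.55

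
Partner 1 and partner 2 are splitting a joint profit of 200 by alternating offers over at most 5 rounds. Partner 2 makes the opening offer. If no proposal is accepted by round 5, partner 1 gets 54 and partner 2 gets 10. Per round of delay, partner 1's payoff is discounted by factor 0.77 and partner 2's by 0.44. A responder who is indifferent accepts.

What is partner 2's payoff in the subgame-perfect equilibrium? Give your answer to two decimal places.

Round 5 (partner 2 proposes): partner 1 gets 54 if talks fail, so partner 2 offers 54 and keeps 146.
Round 4 (partner 1 proposes): partner 2 can get 146 next round, worth 0.44 × 146 = 64.24 now. Partner 1 offers 64.24 and keeps 200 − 64.24 = 135.76.
Round 3 (partner 2 proposes): partner 1 can get 135.76 next round, worth 0.77 × 135.76 = 104.5352 now. Partner 2 offers 104.5352 and keeps 200 − 104.5352 = 95.4648.
Round 2 (partner 1 proposes): partner 2 can get 95.4648 next round, worth 0.44 × 95.4648 = 42.004512 now, so partner 1 offers 42.004512, keeping 157.995488.
Round 1 (partner 2 proposes): partner 1 can get 157.995488 next round, worth 0.77 × 157.995488 = 121.65652576 now; partner 2 offers that and keeps 78.34347424.

78.34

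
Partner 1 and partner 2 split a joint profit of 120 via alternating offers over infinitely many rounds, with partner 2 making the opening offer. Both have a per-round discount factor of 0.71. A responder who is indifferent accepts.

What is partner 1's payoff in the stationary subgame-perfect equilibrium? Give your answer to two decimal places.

When partner 2 proposes, partner 1 accepts any offer worth at least 0.71 times what partner 1 would get by proposing next round; and vice versa.
This gives x = 120 − 0.71y and y = 120 − 0.71x, where x and y are each side's share when it proposes.
Hence (1 − 0.71·0.71)x = 120(1 − 0.71), i.e. 0.4959·x = 34.8.
x ≈ 70.1754; partner 1's share is 120 − x ≈ 49.8246.

49.82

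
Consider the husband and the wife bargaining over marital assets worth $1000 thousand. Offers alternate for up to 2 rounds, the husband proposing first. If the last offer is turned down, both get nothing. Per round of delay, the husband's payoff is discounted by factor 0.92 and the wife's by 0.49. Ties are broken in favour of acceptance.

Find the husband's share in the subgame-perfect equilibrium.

510

Round 2 (the wife proposes): the husband will accept anything ≥ 0, so the wife offers 0 and keeps 1000.
Round 1 (the husband proposes): the wife can get 1000 next round, worth 0.49 × 1000 = 490 now. The husband offers 490 and keeps 1000 − 490 = 510.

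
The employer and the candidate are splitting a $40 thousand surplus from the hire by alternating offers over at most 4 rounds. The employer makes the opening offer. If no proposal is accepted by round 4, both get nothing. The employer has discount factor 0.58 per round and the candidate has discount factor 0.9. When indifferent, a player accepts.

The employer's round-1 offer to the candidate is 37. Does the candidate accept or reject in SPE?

Work out the candidate's continuation value if the offer is rejected.
Round 4 (the candidate proposes): rejection yields 0 for the employer; the candidate offers 0 and keeps 40.
Round 3 (the employer proposes): the candidate can get 40 next round, worth 0.9 × 40 = 36 now; the employer offers that and keeps 4.
Round 2 (the candidate proposes): the employer can get 4 next round, worth 0.58 × 4 = 2.32 now, so the candidate offers 2.32, keeping 37.68.
So by rejecting in round 1, the candidate gets 37.68 next round, worth 0.9 × 37.68 = 33.912 now.
Offer 37 ≥ 33.912, so the candidate accepts.

Accept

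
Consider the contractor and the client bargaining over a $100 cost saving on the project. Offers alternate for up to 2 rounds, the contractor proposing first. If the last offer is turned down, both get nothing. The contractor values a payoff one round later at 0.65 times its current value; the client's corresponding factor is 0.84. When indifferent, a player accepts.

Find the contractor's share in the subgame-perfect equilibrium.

16

Round 2 (the client proposes): rejection yields 0 for the contractor; the client offers 0 and keeps 100.
Round 1 (the contractor proposes): the client can get 100 next round, worth 0.84 × 100 = 84 now. The contractor offers 84 and keeps 100 − 84 = 16.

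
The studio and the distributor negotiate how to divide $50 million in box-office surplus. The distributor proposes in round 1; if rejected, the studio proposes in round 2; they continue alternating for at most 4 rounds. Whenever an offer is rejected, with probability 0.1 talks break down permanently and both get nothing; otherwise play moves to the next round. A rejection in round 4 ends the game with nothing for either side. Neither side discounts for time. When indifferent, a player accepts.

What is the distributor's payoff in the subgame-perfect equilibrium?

9.05

Round 4 (the studio proposes): rejection yields 0 for the distributor; the studio offers 0 and keeps 50.
Round 3 (the distributor proposes): rejecting gives the studio an expected 0.9 × 50 = 45, so the distributor offers 45, keeping 5.
Round 2 (the studio proposes): rejecting gives the distributor an expected 0.9 × 5 = 4.5. The studio offers 4.5 and keeps 50 − 4.5 = 45.5.
Round 1 (the distributor proposes): rejecting gives the studio an expected 0.9 × 45.5 = 40.95; the distributor offers that and keeps 9.05.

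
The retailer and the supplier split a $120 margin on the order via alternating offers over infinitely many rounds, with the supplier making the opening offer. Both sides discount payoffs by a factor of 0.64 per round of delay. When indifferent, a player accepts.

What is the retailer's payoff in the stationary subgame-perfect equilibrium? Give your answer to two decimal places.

When the supplier proposes, the retailer accepts any offer worth at least 0.64 times what the retailer would get by proposing next round; and vice versa.
This gives x = 120 − 0.64y and y = 120 − 0.64x, where x and y are each side's share when it proposes.
Hence (1 − 0.64·0.64)x = 120(1 − 0.64), i.e. 0.5904·x = 43.2.
x ≈ 73.1707; the retailer's share is 120 − x ≈ 46.8293.

46.83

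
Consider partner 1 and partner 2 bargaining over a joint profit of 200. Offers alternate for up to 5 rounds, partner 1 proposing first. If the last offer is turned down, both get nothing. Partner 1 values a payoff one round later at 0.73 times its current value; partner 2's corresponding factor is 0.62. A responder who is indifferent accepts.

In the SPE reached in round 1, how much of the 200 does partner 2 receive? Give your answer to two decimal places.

48.63

Round 5 (partner 1 proposes): partner 2 will accept anything ≥ 0, so partner 1 offers 0 and keeps 200.
Round 4 (partner 2 proposes): partner 1 can get 200 next round, worth 0.73 × 200 = 146 now; partner 2 offers that and keeps 54.
Round 3 (partner 1 proposes): partner 2 can get 54 next round, worth 0.62 × 54 = 33.48 now, so partner 1 offers 33.48, keeping 166.52.
Round 2 (partner 2 proposes): partner 1 can get 166.52 next round, worth 0.73 × 166.52 = 121.5596 now, so partner 2 offers 121.5596, keeping 78.4404.
Round 1 (partner 1 proposes): partner 2 can get 78.4404 next round, worth 0.62 × 78.4404 = 48.633048 now, so partner 1 offers 48.633048, keeping 151.366952.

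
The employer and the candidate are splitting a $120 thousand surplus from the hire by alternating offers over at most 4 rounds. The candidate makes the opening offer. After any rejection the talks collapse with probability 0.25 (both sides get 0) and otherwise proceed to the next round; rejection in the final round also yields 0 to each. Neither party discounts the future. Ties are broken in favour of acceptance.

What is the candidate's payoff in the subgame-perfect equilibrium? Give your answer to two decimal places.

46.88

Round 4 (the employer proposes): the candidate will accept anything ≥ 0, so the employer offers 0 and keeps 120.
Round 3 (the candidate proposes): rejecting gives the employer an expected 0.75 × 120 = 90. The candidate offers 90 and keeps 120 − 90 = 30.
Round 2 (the employer proposes): rejecting gives the candidate an expected 0.75 × 30 = 22.5; the employer offers that and keeps 97.5.
Round 1 (the candidate proposes): rejecting gives the employer an expected 0.75 × 97.5 = 73.125, so the candidate offers 73.125, keeping 46.875.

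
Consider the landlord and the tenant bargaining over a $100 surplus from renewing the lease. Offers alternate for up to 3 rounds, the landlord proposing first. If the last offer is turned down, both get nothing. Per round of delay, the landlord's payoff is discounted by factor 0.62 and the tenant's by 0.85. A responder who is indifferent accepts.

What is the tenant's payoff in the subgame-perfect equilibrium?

Round 3 (the landlord proposes): the tenant will accept anything ≥ 0, so the landlord offers 0 and keeps 100.
Round 2 (the tenant proposes): the landlord can get 100 next round, worth 0.62 × 100 = 62 now. The tenant offers 62 and keeps 100 − 62 = 38.
Round 1 (the landlord proposes): the tenant can get 38 next round, worth 0.85 × 38 = 32.3 now; the landlord offers that and keeps 67.7.

32.3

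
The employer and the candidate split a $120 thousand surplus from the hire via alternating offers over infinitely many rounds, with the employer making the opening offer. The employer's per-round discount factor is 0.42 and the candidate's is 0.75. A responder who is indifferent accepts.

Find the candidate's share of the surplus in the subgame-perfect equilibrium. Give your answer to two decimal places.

76.20

Let x be the employer's share when the employer proposes and y be the candidate's share when the candidate proposes.
The candidate accepts iff offered ≥ 0.75·y, so x = 120 − 0.75y. Symmetrically y = 120 − 0.42x.
Substituting: x = 120 − 0.75(120 − 0.42x), giving x(1 − 0.42·0.75) = 120(1 − 0.75).
So x = 120 × 0.25 / 0.685 ≈ 43.7956, and the candidate receives 120 − x ≈ 76.2044.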